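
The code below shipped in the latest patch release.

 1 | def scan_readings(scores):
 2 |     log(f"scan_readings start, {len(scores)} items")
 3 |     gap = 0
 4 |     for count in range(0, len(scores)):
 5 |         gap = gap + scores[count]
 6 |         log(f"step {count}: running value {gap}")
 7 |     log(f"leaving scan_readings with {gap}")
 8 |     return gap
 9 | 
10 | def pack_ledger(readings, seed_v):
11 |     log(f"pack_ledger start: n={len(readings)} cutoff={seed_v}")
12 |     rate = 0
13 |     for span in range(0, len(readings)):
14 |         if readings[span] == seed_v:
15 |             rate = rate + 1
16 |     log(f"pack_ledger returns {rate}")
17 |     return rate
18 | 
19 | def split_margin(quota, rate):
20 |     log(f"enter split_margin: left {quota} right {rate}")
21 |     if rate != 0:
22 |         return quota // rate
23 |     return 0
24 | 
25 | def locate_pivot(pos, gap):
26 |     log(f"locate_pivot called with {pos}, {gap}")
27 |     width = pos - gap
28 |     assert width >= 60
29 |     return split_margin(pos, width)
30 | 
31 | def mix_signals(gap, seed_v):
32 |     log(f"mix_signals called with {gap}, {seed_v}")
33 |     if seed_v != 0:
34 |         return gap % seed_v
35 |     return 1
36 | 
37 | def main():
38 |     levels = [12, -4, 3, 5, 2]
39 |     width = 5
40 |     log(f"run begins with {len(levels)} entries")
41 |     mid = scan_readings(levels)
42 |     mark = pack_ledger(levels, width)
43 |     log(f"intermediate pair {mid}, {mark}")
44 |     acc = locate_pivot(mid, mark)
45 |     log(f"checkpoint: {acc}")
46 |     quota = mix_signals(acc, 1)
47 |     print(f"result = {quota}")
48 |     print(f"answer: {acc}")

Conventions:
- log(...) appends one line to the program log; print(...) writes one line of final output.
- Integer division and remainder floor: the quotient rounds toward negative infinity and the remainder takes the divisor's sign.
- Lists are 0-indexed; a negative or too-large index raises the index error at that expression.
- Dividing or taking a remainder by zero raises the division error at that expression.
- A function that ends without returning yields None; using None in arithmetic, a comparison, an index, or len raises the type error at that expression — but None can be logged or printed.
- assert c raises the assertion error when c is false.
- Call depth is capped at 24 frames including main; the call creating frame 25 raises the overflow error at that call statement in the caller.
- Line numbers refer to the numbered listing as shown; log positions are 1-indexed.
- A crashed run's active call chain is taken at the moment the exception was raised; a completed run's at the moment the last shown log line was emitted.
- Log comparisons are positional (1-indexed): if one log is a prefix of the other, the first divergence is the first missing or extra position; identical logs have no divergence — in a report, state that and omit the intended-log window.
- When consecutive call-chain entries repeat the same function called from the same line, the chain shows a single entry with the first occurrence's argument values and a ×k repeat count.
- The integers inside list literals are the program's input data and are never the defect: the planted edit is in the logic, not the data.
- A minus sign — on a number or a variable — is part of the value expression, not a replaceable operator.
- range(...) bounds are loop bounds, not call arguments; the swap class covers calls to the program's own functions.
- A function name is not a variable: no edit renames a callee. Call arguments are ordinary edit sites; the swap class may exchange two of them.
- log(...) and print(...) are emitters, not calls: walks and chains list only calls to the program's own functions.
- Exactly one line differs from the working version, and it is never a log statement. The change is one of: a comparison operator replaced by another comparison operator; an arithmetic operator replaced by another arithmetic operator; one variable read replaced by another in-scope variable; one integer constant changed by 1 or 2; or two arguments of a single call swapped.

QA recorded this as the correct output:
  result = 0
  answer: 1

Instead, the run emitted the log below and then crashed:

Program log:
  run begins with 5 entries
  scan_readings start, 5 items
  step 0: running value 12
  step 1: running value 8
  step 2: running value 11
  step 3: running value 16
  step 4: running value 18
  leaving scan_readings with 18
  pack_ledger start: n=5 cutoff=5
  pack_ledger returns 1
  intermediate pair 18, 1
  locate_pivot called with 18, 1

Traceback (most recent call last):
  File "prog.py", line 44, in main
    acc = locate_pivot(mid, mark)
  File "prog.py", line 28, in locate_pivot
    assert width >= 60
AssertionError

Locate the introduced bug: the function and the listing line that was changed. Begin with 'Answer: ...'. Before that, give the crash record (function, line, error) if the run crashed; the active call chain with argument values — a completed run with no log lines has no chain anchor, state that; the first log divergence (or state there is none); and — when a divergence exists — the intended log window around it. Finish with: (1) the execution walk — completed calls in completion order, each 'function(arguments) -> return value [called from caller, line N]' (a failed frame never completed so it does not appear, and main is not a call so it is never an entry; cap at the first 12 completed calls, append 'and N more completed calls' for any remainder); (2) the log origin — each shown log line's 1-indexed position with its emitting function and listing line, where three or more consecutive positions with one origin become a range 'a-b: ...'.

Answer: the defect is in locate_pivot at line 28.
Key observation: The faulty run's log stops after 12 lines; the working version's next line would be 'enter split_margin: left 18 right 17'.
Crash: locate_pivot, line 28, AssertionError.
Call chain: main -> locate_pivot(18, 1) (called at line 44).
First divergence: position 13 — the faulty run's log ends after 12 lines; the working version continues with 'enter split_margin: left 18 right 17'.
Intended log window:
  11: intermediate pair 18, 1
  12: locate_pivot called with 18, 1
  13: enter split_margin: left 18 right 17
  14: checkpoint: 1
Execution walk:
  scan_readings([12, -4, 3, 5, 2]) -> 18  [called from main, line 41]
  pack_ledger([12, -4, 3, 5, 2], 5) -> 1  [called from main, line 42]
Log origins:
  1: emitted by main (line 40)
  2: emitted by scan_readings (line 2)
  3-7: emitted by scan_readings (line 6)
  8: emitted by scan_readings (line 7)
  9: emitted by pack_ledger (line 11)
  10: emitted by pack_ledger (line 16)
  11: emitted by main (line 43)
  12: emitted by locate_pivot (line 26)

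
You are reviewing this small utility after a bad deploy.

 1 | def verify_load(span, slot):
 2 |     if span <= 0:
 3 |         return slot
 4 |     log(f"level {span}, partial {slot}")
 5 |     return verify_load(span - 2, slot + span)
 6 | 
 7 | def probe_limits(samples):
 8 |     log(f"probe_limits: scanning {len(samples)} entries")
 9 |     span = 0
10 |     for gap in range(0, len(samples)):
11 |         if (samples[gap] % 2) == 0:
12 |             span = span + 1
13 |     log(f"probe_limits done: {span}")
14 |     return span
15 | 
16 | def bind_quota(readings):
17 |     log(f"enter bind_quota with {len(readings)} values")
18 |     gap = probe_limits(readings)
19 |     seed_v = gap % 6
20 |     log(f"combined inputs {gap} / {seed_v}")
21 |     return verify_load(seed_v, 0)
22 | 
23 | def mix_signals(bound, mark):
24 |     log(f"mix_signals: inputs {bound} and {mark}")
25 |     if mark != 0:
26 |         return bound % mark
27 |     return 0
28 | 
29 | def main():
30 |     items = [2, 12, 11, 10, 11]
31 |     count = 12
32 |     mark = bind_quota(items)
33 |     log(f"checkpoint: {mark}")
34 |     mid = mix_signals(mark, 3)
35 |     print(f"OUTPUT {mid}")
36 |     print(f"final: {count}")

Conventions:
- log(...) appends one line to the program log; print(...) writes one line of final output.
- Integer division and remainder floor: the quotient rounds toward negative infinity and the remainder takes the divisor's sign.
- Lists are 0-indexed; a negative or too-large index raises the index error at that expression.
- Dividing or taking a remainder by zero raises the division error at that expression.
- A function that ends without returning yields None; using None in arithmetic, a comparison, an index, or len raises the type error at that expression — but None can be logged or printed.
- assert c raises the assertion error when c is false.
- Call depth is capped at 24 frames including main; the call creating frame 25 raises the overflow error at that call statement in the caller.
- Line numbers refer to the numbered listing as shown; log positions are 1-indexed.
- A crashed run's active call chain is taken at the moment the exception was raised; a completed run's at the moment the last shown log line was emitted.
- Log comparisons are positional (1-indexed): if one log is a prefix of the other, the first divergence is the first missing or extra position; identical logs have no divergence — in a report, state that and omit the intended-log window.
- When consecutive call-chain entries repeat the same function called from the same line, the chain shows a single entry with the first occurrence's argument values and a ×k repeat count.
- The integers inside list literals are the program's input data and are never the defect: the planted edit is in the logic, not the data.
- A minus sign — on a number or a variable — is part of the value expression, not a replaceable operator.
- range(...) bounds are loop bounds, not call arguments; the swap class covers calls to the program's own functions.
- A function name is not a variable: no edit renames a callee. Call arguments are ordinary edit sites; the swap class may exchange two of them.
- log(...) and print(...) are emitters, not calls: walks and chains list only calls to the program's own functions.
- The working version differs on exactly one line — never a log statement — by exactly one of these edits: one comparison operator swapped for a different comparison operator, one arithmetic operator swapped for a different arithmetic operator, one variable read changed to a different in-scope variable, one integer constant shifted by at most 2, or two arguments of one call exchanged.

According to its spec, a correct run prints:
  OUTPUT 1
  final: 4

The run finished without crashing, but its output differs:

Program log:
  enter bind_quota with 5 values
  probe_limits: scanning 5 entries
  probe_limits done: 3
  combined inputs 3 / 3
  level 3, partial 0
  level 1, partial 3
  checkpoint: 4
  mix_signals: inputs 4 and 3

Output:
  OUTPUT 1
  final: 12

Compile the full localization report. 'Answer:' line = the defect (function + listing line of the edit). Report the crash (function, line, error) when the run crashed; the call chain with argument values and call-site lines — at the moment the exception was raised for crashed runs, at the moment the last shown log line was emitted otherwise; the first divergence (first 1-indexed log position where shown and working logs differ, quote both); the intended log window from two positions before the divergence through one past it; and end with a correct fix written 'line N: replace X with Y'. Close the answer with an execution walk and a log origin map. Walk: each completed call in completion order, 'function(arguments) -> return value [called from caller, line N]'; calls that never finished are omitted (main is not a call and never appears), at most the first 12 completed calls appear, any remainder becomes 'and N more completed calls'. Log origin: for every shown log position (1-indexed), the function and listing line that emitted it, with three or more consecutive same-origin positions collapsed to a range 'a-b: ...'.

Answer: the defect is in main at line 36.
Core observation: Nothing in the log betrays the bug — only the output does.
Call chain: main -> mix_signals(4, 3) (called at line 34).
First divergence: none — the logs agree in full.
Execution walk:
  probe_limits([2, 12, 11, 10, 11]) -> 3  [called from bind_quota, line 18]
  verify_load(-1, 4) -> 4  [called from verify_load, line 5]
  verify_load(1, 3) -> 4  [called from verify_load, line 5]
  verify_load(3, 0) -> 4  [called from bind_quota, line 21]
  bind_quota([2, 12, 11, 10, 11]) -> 4  [called from main, line 32]
  mix_signals(4, 3) -> 1  [called from main, line 34]
Origin of each log line:
  1: from bind_quota, line 17
  2: from probe_limits, line 8
  3: from probe_limits, line 13
  4: from bind_quota, line 20
  5: from verify_load, line 4
  6: from verify_load, line 4
  7: from main, line 33
  8: from mix_signals, line 24
A correct fix: line 36: replace `count` with `mark`.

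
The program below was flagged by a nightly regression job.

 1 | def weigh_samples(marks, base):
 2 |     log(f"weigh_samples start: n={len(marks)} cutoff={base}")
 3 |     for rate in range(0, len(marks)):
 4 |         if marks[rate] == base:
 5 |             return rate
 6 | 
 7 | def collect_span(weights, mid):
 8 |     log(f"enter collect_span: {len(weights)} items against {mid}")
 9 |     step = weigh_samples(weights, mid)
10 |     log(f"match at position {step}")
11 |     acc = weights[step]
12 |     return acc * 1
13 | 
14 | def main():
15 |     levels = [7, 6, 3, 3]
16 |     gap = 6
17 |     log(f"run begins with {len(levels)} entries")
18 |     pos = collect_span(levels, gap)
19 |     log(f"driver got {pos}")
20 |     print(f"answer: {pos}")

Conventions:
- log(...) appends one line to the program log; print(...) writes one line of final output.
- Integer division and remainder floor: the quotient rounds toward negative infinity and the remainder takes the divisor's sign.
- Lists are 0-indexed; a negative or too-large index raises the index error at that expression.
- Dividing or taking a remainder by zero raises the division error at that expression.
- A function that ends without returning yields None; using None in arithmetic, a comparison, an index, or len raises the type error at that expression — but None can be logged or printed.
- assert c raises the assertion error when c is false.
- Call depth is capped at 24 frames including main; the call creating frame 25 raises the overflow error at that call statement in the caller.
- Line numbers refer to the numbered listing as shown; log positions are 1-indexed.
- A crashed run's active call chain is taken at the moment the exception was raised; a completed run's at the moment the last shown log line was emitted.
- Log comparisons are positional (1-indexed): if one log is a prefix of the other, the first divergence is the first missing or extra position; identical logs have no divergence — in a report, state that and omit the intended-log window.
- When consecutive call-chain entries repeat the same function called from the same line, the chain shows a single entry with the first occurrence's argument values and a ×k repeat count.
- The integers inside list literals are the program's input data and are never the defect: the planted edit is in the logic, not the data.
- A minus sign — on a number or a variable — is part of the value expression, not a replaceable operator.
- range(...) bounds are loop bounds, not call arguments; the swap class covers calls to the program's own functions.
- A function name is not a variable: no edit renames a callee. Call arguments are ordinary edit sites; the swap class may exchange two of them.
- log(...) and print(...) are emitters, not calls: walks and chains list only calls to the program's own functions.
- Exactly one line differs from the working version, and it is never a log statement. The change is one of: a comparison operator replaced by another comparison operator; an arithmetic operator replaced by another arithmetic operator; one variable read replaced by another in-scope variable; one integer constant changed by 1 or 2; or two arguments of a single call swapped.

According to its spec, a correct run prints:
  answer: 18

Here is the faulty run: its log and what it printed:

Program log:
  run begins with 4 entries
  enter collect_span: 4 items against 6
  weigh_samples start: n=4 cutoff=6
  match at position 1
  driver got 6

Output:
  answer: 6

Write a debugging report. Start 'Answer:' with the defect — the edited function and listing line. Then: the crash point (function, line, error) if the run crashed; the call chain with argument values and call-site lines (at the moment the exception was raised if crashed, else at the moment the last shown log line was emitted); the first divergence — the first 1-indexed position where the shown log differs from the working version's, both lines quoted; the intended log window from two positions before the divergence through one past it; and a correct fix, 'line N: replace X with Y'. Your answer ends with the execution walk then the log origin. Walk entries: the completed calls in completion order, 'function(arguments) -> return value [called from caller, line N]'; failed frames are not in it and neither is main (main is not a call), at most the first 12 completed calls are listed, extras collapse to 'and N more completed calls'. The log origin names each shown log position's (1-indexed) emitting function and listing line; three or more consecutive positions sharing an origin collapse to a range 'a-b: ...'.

Answer: the defect is in collect_span at line 12.
The tell: The log first diverges at position 5: the faulty run prints 'driver got 6' where the working version prints 'driver got 18'.
Call chain: main.
First divergence: position 5 — shown 'driver got 6', intended 'driver got 18'.
Intended log window:
  3: weigh_samples start: n=4 cutoff=6
  4: match at position 1
  5: driver got 18
Execution walk:
  weigh_samples([7, 6, 3, 3], 6) -> 1  [called from collect_span, line 9]
  collect_span([7, 6, 3, 3], 6) -> 6  [called from main, line 18]
Log origin:
  1 — main, line 17
  2 — collect_span, line 8
  3 — weigh_samples, line 2
  4 — collect_span, line 10
  5 — main, line 19
A correct fix: line 12: replace `1` with `3`.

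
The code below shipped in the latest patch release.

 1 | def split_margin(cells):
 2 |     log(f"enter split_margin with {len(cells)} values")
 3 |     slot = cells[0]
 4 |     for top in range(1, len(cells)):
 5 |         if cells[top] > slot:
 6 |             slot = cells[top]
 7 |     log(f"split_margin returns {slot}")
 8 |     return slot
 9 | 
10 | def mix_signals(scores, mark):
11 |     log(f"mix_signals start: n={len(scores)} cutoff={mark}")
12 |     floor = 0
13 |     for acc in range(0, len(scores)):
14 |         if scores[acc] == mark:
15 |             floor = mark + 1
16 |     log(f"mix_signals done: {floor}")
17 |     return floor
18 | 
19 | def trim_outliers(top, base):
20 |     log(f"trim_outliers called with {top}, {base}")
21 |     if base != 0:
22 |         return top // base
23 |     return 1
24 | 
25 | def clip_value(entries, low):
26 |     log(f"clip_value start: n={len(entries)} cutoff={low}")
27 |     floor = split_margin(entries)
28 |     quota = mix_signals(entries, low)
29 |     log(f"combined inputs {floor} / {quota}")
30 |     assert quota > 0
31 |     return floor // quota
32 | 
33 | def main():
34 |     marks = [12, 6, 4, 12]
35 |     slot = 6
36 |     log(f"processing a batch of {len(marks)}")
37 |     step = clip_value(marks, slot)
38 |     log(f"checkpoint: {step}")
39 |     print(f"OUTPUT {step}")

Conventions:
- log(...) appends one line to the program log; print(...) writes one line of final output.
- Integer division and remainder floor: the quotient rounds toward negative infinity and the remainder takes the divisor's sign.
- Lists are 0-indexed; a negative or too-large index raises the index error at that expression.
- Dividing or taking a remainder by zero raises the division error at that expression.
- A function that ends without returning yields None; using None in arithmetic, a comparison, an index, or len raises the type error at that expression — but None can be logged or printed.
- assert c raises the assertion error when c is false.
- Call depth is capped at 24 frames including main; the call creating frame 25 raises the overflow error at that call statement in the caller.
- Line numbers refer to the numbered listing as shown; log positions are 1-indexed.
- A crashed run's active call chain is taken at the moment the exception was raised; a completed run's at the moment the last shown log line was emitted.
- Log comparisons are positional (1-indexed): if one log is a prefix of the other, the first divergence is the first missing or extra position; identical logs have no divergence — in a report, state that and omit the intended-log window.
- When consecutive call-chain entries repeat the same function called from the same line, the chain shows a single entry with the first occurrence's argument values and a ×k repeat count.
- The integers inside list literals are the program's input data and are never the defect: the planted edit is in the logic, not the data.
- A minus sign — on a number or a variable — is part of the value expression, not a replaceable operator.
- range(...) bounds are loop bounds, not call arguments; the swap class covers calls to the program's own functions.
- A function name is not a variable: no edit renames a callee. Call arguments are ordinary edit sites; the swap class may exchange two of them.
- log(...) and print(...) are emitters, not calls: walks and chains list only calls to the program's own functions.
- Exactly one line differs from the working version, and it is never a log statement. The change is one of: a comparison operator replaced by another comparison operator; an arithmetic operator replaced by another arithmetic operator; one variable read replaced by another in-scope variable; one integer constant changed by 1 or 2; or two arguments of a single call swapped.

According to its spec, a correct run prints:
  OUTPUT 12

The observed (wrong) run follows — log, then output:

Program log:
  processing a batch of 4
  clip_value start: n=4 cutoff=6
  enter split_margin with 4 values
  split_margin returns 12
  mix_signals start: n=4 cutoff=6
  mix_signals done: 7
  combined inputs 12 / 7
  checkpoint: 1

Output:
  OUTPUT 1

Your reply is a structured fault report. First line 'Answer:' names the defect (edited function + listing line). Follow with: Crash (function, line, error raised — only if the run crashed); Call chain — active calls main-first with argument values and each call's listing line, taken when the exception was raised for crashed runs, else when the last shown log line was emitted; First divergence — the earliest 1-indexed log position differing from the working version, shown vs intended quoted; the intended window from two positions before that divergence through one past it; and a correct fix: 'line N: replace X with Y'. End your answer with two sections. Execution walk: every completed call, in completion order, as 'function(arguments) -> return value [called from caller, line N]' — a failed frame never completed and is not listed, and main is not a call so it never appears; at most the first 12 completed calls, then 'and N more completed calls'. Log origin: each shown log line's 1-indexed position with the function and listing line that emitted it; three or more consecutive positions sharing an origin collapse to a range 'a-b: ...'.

Answer: the defect is in mix_signals at line 15.
The tell: At log position 6 the runs split — shown 'mix_signals done: 7', but the working version logs 'mix_signals done: 1'.
Call chain: main.
First divergence: at position 6 the run shows 'mix_signals done: 7' where the working version logs 'mix_signals done: 1'.
Intended log window:
  4: split_margin returns 12
  5: mix_signals start: n=4 cutoff=6
  6: mix_signals done: 1
  7: combined inputs 12 / 1
Execution walk:
  split_margin([12, 6, 4, 12]) -> 12  [called from clip_value, line 27]
  mix_signals([12, 6, 4, 12], 6) -> 7  [called from clip_value, line 28]
  clip_value([12, 6, 4, 12], 6) -> 1  [called from main, line 37]
Log origin:
  1 — main, line 36
  2 — clip_value, line 26
  3 — split_margin, line 2
  4 — split_margin, line 7
  5 — mix_signals, line 11
  6 — mix_signals, line 16
  7 — clip_value, line 29
  8 — main, line 38
A correct fix: line 15: replace `mark` with `floor`.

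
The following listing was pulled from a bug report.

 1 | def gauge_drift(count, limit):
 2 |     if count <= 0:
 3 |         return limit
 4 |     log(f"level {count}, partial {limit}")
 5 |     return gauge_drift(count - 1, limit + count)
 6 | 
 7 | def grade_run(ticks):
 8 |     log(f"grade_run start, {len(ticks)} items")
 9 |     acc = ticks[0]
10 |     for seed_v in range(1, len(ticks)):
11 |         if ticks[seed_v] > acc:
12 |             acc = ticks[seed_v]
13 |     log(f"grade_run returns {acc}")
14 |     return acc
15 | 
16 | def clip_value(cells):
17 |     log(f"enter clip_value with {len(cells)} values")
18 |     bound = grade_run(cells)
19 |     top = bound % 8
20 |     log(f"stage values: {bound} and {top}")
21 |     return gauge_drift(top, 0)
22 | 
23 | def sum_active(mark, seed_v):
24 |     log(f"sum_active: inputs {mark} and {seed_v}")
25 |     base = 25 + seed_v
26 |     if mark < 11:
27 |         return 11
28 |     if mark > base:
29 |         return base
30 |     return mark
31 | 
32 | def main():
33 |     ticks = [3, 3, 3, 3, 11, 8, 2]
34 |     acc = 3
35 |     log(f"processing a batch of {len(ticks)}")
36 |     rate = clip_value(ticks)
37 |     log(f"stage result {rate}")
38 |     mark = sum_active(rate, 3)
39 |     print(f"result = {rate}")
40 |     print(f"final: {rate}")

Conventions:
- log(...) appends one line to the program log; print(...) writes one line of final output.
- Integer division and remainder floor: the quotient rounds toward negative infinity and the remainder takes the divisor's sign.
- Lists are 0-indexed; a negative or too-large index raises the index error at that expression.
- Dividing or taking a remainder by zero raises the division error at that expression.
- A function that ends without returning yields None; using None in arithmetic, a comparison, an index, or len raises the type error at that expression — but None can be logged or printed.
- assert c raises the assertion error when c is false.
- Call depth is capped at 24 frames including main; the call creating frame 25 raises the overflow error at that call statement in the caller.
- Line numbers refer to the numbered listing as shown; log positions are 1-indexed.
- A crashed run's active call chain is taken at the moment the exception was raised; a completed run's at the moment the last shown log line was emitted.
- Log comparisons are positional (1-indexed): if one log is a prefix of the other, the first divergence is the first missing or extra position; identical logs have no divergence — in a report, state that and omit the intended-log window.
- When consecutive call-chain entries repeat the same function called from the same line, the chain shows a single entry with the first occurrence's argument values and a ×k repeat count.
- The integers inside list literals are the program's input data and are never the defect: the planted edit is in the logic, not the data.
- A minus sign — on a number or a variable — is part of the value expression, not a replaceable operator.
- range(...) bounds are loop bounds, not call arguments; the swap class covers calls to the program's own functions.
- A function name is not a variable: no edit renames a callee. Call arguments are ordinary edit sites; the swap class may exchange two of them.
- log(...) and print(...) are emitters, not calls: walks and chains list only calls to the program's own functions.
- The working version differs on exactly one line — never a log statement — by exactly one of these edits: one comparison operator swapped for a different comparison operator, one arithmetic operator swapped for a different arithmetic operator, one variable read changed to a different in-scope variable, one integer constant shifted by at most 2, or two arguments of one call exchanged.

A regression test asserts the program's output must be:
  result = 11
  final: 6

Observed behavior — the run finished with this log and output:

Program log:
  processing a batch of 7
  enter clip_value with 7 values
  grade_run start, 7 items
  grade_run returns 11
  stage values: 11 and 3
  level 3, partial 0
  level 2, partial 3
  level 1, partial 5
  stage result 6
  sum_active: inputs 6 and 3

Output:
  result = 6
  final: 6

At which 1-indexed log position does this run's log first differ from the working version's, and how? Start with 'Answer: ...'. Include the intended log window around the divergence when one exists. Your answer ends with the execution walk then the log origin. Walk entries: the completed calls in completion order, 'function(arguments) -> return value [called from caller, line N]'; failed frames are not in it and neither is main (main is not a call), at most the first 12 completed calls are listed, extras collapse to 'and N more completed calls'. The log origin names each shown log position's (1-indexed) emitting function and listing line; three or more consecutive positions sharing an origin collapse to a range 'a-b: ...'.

Answer: none (the log streams are identical).
Execution walk:
  grade_run([3, 3, 3, 3, 11, 8, 2]) -> 11  [called from clip_value, line 18]
  gauge_drift(0, 6) -> 6  [called from gauge_drift, line 5]
  gauge_drift(1, 5) -> 6  [called from gauge_drift, line 5]
  gauge_drift(2, 3) -> 6  [called from gauge_drift, line 5]
  gauge_drift(3, 0) -> 6  [called from clip_value, line 21]
  clip_value([3, 3, 3, 3, 11, 8, 2]) -> 6  [called from main, line 36]
  sum_active(6, 3) -> 11  [called from main, line 38]
Origin of each log line:
  1: from main, line 35
  2: from clip_value, line 17
  3: from grade_run, line 8
  4: from grade_run, line 13
  5: from clip_value, line 20
  6-8: from gauge_drift, line 4
  9: from main, line 37
  10: from sum_active, line 24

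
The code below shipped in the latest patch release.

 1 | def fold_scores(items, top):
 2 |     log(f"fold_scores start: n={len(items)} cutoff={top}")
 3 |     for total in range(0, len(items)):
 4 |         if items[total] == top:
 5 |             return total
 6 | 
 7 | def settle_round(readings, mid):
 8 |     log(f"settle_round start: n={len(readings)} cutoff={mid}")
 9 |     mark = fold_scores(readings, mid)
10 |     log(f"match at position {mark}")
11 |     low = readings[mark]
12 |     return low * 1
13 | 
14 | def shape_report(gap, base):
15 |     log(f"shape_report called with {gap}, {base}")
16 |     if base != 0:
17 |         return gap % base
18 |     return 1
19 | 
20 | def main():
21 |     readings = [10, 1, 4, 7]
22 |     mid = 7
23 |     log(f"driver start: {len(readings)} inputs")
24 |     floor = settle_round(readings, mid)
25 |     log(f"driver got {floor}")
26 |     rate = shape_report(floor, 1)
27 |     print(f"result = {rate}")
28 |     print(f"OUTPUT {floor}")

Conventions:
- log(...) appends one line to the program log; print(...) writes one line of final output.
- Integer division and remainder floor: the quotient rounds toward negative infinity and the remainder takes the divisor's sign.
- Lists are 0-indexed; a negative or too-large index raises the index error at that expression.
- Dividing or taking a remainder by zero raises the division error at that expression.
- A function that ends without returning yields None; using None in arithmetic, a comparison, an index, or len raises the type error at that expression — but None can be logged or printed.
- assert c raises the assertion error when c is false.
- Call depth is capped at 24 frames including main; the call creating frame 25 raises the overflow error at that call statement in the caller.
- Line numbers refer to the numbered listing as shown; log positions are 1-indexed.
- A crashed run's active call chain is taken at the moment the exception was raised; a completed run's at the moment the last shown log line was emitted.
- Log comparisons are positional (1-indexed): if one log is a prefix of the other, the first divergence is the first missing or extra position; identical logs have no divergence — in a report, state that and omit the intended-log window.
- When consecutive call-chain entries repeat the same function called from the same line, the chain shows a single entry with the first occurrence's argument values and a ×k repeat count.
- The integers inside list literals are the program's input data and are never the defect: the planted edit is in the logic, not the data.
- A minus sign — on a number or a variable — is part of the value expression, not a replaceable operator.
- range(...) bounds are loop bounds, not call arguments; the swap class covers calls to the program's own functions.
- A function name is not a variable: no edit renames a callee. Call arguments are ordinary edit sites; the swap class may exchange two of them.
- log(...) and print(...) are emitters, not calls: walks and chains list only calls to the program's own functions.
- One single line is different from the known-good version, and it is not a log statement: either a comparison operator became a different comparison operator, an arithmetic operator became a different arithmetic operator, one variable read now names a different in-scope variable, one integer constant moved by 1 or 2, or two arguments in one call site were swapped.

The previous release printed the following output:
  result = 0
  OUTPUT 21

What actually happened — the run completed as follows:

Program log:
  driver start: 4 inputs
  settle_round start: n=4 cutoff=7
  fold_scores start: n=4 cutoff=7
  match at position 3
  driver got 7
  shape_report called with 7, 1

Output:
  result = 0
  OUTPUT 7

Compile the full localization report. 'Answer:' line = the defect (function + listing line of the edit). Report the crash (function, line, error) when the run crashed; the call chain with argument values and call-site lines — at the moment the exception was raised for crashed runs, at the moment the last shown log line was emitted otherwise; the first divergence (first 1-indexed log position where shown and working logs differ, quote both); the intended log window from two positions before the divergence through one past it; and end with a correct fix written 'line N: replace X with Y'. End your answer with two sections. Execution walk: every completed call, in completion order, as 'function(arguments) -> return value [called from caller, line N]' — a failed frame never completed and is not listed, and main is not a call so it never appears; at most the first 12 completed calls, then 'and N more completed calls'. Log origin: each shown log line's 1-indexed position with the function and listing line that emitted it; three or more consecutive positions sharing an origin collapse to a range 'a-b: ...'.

Answer: the defect is in settle_round at line 12.
The tell: Position 5 is the first bad log line: 'driver got 7' should read 'driver got 21'.
Call chain: main -> shape_report(7, 1) (called at line 26).
First divergence: position 5; shown 'driver got 7' vs intended 'driver got 21'.
Intended log window:
  3: fold_scores start: n=4 cutoff=7
  4: match at position 3
  5: driver got 21
  6: shape_report called with 21, 1
Execution walk:
  fold_scores([10, 1, 4, 7], 7) -> 3  [called from settle_round, line 9]
  settle_round([10, 1, 4, 7], 7) -> 7  [called from main, line 24]
  shape_report(7, 1) -> 0  [called from main, line 26]
Log origin:
  1 — main, line 23
  2 — settle_round, line 8
  3 — fold_scores, line 2
  4 — settle_round, line 10
  5 — main, line 25
  6 — shape_report, line 15
A correct fix: line 12: replace `1` with `3`.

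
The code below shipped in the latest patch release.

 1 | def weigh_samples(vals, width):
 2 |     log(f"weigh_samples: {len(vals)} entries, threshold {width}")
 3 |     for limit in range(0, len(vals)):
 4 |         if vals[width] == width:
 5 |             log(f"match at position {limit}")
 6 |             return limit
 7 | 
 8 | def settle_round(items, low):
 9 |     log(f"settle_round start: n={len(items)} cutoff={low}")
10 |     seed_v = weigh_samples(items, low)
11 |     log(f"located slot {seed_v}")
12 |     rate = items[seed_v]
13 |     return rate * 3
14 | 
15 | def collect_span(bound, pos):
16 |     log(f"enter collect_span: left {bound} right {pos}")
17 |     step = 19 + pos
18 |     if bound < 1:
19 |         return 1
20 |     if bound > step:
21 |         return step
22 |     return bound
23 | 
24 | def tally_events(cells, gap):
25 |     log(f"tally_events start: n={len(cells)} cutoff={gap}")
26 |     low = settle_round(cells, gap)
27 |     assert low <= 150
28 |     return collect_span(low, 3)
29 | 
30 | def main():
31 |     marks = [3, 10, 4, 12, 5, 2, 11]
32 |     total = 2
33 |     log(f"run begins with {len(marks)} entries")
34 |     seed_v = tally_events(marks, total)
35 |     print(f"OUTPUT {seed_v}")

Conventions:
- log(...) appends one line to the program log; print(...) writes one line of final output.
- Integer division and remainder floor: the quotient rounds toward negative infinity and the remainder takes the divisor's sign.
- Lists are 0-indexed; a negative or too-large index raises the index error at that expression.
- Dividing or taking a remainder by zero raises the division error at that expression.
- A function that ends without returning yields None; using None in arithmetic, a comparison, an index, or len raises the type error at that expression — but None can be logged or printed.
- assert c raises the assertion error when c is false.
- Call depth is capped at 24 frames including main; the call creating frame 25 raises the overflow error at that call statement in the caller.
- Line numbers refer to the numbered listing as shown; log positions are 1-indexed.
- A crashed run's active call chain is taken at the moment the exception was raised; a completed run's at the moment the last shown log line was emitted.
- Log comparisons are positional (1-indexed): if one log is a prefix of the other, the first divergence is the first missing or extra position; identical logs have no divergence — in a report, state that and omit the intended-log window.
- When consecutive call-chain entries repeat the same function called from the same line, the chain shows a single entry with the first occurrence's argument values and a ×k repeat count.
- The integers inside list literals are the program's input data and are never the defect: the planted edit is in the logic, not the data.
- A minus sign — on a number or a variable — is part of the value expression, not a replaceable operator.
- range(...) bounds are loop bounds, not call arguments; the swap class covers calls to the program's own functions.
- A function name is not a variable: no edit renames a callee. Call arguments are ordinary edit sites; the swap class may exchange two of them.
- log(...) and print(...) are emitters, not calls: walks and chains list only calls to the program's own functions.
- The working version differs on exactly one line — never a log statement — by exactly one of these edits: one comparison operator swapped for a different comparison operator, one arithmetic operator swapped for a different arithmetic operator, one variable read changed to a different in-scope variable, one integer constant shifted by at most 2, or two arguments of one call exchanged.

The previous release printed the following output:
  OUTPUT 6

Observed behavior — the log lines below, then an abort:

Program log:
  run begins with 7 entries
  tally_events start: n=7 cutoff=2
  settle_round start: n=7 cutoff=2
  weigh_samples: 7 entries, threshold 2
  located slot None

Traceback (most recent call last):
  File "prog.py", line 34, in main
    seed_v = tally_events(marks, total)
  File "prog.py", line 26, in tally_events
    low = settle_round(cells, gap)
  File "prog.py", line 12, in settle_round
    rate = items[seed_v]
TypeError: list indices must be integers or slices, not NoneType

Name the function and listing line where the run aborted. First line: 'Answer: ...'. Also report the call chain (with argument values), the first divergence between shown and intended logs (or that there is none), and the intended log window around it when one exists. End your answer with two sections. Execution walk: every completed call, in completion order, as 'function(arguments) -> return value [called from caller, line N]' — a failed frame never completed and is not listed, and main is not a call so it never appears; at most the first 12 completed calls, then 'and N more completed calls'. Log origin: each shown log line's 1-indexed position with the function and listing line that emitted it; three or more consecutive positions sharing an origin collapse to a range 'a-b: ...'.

Answer: the error was raised in settle_round, line 12.
Key fact: The earliest visible damage is log position 5 — 'located slot None' rather than the intended 'match at position 5'.
Call chain: main -> tally_events([3, 10, 4, 12, 5, 2, 11], 2) (called at line 34) -> settle_round([3, 10, 4, 12, 5, 2, 11], 2) (called at line 26).
First divergence: position 5 — the shown line 'located slot None' should read 'match at position 5'.
Intended log window:
  3: settle_round start: n=7 cutoff=2
  4: weigh_samples: 7 entries, threshold 2
  5: match at position 5
  6: located slot 5
Execution walk:
  weigh_samples([3, 10, 4, 12, 5, 2, 11], 2) -> None  [called from settle_round, line 10]
Log line origins:
  1: from main, line 33
  2: from tally_events, line 25
  3: from settle_round, line 9
  4: from weigh_samples, line 2
  5: from settle_round, line 11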